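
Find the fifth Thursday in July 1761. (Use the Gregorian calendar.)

July 1, 1761 is a Wednesday.
The first Thursday is therefore July 2 (1 days later).
The fifth Thursday is 2 + 4×7 = July 30.

July 30, 1761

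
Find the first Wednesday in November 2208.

November 1, 2208 is a Tuesday.
The first Wednesday is therefore November 2 (1 days later).

November 2, 2208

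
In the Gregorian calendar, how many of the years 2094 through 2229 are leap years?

Multiples of 4 in [2094,2229]: 34.
Of those, multiples of 100: 2 (not leap unless ÷400).
Multiples of 400: 0.
Leap years = 34 − 2 + 0 = 32.

32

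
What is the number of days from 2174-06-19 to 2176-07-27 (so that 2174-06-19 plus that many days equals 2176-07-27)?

769

Jun 19, 2174 → Jun 19, 2175: 365 days.
Jun 19, 2175 → Jun 19, 2176: 366 days (Feb 29, 2176 is in that span).
Jun 19, 2176 → Jul 19, 2176: 30 days (June has 30).
Jul 19, 2176 → Jul 27, 2176: 8 days.
Total: 769 days.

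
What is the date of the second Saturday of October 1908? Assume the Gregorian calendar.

October 1, 1908 is a Thursday.
The first Saturday is therefore October 3 (2 days later).
The second Saturday is 3 + 1×7 = October 10.

October 10, 1908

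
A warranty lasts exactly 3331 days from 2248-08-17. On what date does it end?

September 30, 2257

+365 (one year) → Aug 17, 2249 (2966 left).
+365 (one year) → Aug 17, 2250 (2601 left).
+365 (one year) → Aug 17, 2251 (2236 left).
+366 (one year; includes Feb 29, 2252) → Aug 17, 2252 (1870 left).
+365 (one year) → Aug 17, 2253 (1505 left).
+365 (one year) → Aug 17, 2254 (1140 left).
+365 (one year) → Aug 17, 2255 (775 left).
+366 (one year; includes Feb 29, 2256) → Aug 17, 2256 (409 left).
+365 (one year) → Aug 17, 2257 (44 left).
Aug has 31 days: +15 → Sep 1, 2257 (29 left).
+29 → Sep 30, 2257.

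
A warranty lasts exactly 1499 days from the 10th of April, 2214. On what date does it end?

+365 (one year) → Apr 10, 2215 (1134 left).
+366 (one year; includes Feb 29, 2216) → Apr 10, 2216 (768 left).
+365 (one year) → Apr 10, 2217 (403 left).
+365 (one year) → Apr 10, 2218 (38 left).
Apr has 30 days: +21 → May 1, 2218 (17 left).
+17 → May 18, 2218.

May 18, 2218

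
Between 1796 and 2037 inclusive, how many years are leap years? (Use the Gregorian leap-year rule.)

59

Multiples of 4 in [1796,2037]: 61.
Of those, multiples of 100: 3 (not leap unless ÷400).
Multiples of 400: 1.
Leap years = 61 − 3 + 1 = 59.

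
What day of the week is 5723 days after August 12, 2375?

Saturday

First find the weekday of Aug 12, 2375. Doomsday rule: the anchor day for the 2300s is Wednesday. For year 75: 75÷12 = 6 r 3, and 3÷4 = 0, so 6+3+0 = 9.
Wednesday + 9 ≡ Friday — that's 2375's doomsday.
In August the doomsday date is Aug 8.
Aug 12 is 4 days after Aug 8; 4 mod 7 = 4, so Friday + 4 = Tuesday.
5723 mod 7 = 4, so 5723 days after a Tuesday is Tuesday + 4 = Saturday.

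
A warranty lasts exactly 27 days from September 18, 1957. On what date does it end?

Sep has 30 days: +13 → Oct 1, 1957 (14 left).
+14 → Oct 15, 1957.

October 15, 1957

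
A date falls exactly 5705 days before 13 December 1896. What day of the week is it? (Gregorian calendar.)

Sunday

Dec 13, 1896 is a Sunday.
5705 mod 7 = 0, so 5705 days before a Sunday is Sunday − 0 = Sunday.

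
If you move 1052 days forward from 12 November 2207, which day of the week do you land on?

First find the weekday of Nov 12, 2207. Doomsday rule: the anchor day for the 2200s is Friday. For year 07: 7÷12 = 0 r 7, and 7÷4 = 1, so 0+7+1 = 8.
Friday + 8 ≡ Saturday — that's 2207's doomsday.
In November the doomsday date is Nov 7.
Nov 12 is 5 days after Nov 7; 5 mod 7 = 5, so Saturday + 5 = Thursday.
1052 mod 7 = 2, so 1052 days after a Thursday is Thursday + 2 = Saturday.

Saturday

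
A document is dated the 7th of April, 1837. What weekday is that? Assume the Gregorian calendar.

Friday

Doomsday rule: the anchor day for the 1800s is Friday. For year 37: 37÷12 = 3 r 1, and 1÷4 = 0, so 3+1+0 = 4.
Friday + 4 ≡ Tuesday — that's 1837's doomsday.
In April the doomsday date is Apr 4.
Apr 7 is 3 days after Apr 4; 3 mod 7 = 3, so Tuesday + 3 = Friday.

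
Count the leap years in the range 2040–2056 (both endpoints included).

5

Multiples of 4 in [2040,2056]: 5.
Of those, multiples of 100: 0 (not leap unless ÷400).
Multiples of 400: 0.
Leap years = 5 − 0 + 0 = 5.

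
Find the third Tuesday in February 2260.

February 21, 2260

February 1, 2260 is a Wednesday.
The first Tuesday is therefore February 7 (6 days later).
The third Tuesday is 7 + 2×7 = February 21.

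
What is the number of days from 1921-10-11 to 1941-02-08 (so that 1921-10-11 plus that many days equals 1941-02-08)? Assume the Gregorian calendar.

Oct 11, 1921 → Oct 11, 1922: 365 days.
Oct 11, 1922 → Oct 11, 1923: 365 days.
Oct 11, 1923 → Oct 11, 1924: 366 days (Feb 29, 1924 is in that span).
Oct 11, 1924 → Oct 11, 1925: 365 days.
Oct 11, 1925 → Oct 11, 1926: 365 days.
Oct 11, 1926 → Oct 11, 1927: 365 days.
Oct 11, 1927 → Oct 11, 1928: 366 days (Feb 29, 1928 is in that span).
Oct 11, 1928 → Oct 11, 1929: 365 days.
Oct 11, 1929 → Oct 11, 1930: 365 days.
Oct 11, 1930 → Oct 11, 1931: 365 days.
Oct 11, 1931 → Oct 11, 1932: 366 days (Feb 29, 1932 is in that span).
Oct 11, 1932 → Oct 11, 1933: 365 days.
Oct 11, 1933 → Oct 11, 1934: 365 days.
Oct 11, 1934 → Oct 11, 1935: 365 days.
Oct 11, 1935 → Oct 11, 1936: 366 days (Feb 29, 1936 is in that span).
Oct 11, 1936 → Oct 11, 1937: 365 days.
Oct 11, 1937 → Oct 11, 1938: 365 days.
Oct 11, 1938 → Oct 11, 1939: 365 days.
Oct 11, 1939 → Oct 11, 1940: 366 days (Feb 29, 1940 is in that span).
Oct 11, 1940 → Nov 11, 1940: 31 days (October has 31).
Nov 11, 1940 → Dec 11, 1940: 30 days (November has 30).
Dec 11, 1940 → Jan 11, 1941: 31 days (December has 31).
Jan 11, 1941 → Feb 8, 1941: 28 days.
Total: 7060 days.

7060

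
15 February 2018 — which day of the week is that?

Thursday

January 1, 2018 is a Monday.
Jan 1, 2018 → Feb 1, 2018: 31 days (January has 31).
Feb 1, 2018 → Feb 15, 2018: 14 days.
Total: 45 days.
45 mod 7 = 3, so Monday + 3 = Thursday.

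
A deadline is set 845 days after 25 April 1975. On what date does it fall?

August 17, 1977

+366 (one year; includes Feb 29, 1976) → Apr 25, 1976 (479 left).
+365 (one year) → Apr 25, 1977 (114 left).
Apr has 30 days: +6 → May 1, 1977 (108 left).
May has 31 days: +31 → Jun 1, 1977 (77 left).
Jun has 30 days: +30 → Jul 1, 1977 (47 left).
Jul has 31 days: +31 → Aug 1, 1977 (16 left).
+16 → Aug 17, 1977.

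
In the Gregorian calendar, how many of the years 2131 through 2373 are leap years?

59

Multiples of 4 in [2131,2373]: 61.
Of those, multiples of 100: 2 (not leap unless ÷400).
Multiples of 400: 0.
Leap years = 61 − 2 + 0 = 59.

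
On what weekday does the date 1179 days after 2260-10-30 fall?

Friday

First find the weekday of Oct 30, 2260. Doomsday rule: the anchor day for the 2200s is Friday. For year 60: 60÷12 = 5 r 0, and 0÷4 = 0, so 5+0+0 = 5.
Friday + 5 ≡ Wednesday — that's 2260's doomsday.
In October the doomsday date is Oct 10.
Oct 30 is 20 days after Oct 10; 20 mod 7 = 6, so Wednesday + 6 = Tuesday.
1179 mod 7 = 3, so 1179 days after a Tuesday is Tuesday + 3 = Friday.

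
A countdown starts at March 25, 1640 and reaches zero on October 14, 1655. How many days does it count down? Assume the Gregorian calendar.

5681

Mar 25, 1640 → Mar 25, 1641: 365 days.
Mar 25, 1641 → Mar 25, 1642: 365 days.
Mar 25, 1642 → Mar 25, 1643: 365 days.
Mar 25, 1643 → Mar 25, 1644: 366 days (Feb 29, 1644 is in that span).
Mar 25, 1644 → Mar 25, 1645: 365 days.
Mar 25, 1645 → Mar 25, 1646: 365 days.
Mar 25, 1646 → Mar 25, 1647: 365 days.
Mar 25, 1647 → Mar 25, 1648: 366 days (Feb 29, 1648 is in that span).
Mar 25, 1648 → Mar 25, 1649: 365 days.
Mar 25, 1649 → Mar 25, 1650: 365 days.
Mar 25, 1650 → Mar 25, 1651: 365 days.
Mar 25, 1651 → Mar 25, 1652: 366 days (Feb 29, 1652 is in that span).
Mar 25, 1652 → Mar 25, 1653: 365 days.
Mar 25, 1653 → Mar 25, 1654: 365 days.
Mar 25, 1654 → Mar 25, 1655: 365 days.
Mar 25, 1655 → Apr 25, 1655: 31 days (March has 31).
Apr 25, 1655 → May 25, 1655: 30 days (April has 30).
May 25, 1655 → Jun 25, 1655: 31 days (May has 31).
Jun 25, 1655 → Jul 25, 1655: 30 days (June has 30).
Jul 25, 1655 → Aug 25, 1655: 31 days (July has 31).
Aug 25, 1655 → Sep 25, 1655: 31 days (August has 31).
Sep 25, 1655 → Oct 14, 1655: 19 days.
Total: 5681 days.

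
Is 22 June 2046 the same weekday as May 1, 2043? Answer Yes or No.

Yes

From May 1, 2043 to Jun 22, 2046 is 1148 days.
1148 mod 7 = 0, so they are the same weekday.
(May 1, 2043 is a Friday; Jun 22, 2046 is a Friday.)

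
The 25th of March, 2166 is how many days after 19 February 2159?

Feb 19, 2159 → Feb 19, 2160: 365 days.
Feb 19, 2160 → Feb 19, 2161: 366 days (Feb 29, 2160 is in that span).
Feb 19, 2161 → Feb 19, 2162: 365 days.
Feb 19, 2162 → Feb 19, 2163: 365 days.
Feb 19, 2163 → Feb 19, 2164: 365 days.
Feb 19, 2164 → Feb 19, 2165: 366 days (Feb 29, 2164 is in that span).
Feb 19, 2165 → Mar 19, 2165: 28 days (February has 28).
Mar 19, 2165 → Apr 19, 2165: 31 days (March has 31).
Apr 19, 2165 → May 19, 2165: 30 days (April has 30).
May 19, 2165 → Jun 19, 2165: 31 days (May has 31).
Jun 19, 2165 → Jul 19, 2165: 30 days (June has 30).
Jul 19, 2165 → Aug 19, 2165: 31 days (July has 31).
Aug 19, 2165 → Sep 19, 2165: 31 days (August has 31).
Sep 19, 2165 → Oct 19, 2165: 30 days (September has 30).
Oct 19, 2165 → Nov 19, 2165: 31 days (October has 31).
Nov 19, 2165 → Dec 19, 2165: 30 days (November has 30).
Dec 19, 2165 → Jan 19, 2166: 31 days (December has 31).
Jan 19, 2166 → Feb 19, 2166: 31 days (January has 31).
Feb 19, 2166 → Mar 19, 2166: 28 days (February has 28).
Mar 19, 2166 → Mar 25, 2166: 6 days.
Total: 2591 days.

2591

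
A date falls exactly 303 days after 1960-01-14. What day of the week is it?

Jan 14, 1960 is a Thursday.
303 mod 7 = 2, so 303 days after a Thursday is Thursday + 2 = Saturday.

Saturday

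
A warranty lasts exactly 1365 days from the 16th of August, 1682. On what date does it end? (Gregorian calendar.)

May 12, 1686

+365 (one year) → Aug 16, 1683 (1000 left).
+366 (one year; includes Feb 29, 1684) → Aug 16, 1684 (634 left).
+365 (one year) → Aug 16, 1685 (269 left).
Aug has 31 days: +16 → Sep 1, 1685 (253 left).
Sep has 30 days: +30 → Oct 1, 1685 (223 left).
Oct has 31 days: +31 → Nov 1, 1685 (192 left).
Nov has 30 days: +30 → Dec 1, 1685 (162 left).
Dec has 31 days: +31 → Jan 1, 1686 (131 left).
Jan has 31 days: +31 → Feb 1, 1686 (100 left).
Feb has 28 days: +28 → Mar 1, 1686 (72 left).
Mar has 31 days: +31 → Apr 1, 1686 (41 left).
Apr has 30 days: +30 → May 1, 1686 (11 left).
+11 → May 12, 1686.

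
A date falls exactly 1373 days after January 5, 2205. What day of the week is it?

Sunday

First find the weekday of Jan 5, 2205. Doomsday rule: the anchor day for the 2200s is Friday. For year 05: 5÷12 = 0 r 5, and 5÷4 = 1, so 0+5+1 = 6.
Friday + 6 ≡ Thursday — that's 2205's doomsday.
In January the doomsday date is Jan 3 (2205 is not a leap year).
Jan 5 is 2 days after Jan 3; 2 mod 7 = 2, so Thursday + 2 = Saturday.
1373 mod 7 = 1, so 1373 days after a Saturday is Saturday + 1 = Sunday.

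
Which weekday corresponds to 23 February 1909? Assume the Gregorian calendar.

Doomsday rule: the anchor day for the 1900s is Wednesday. For year 09: 9÷12 = 0 r 9, and 9÷4 = 2, so 0+9+2 = 11.
Wednesday + 11 ≡ Sunday — that's 1909's doomsday.
In February the doomsday date is Feb 28 (1909 is not a leap year).
Feb 23 is 5 days before Feb 28; 5 mod 7 = 5, so Sunday − 5 = Tuesday.

Tuesday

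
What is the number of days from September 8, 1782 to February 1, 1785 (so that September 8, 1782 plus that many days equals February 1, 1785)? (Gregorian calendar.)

877

Sep 8, 1782 → Sep 8, 1783: 365 days.
Sep 8, 1783 → Sep 8, 1784: 366 days (Feb 29, 1784 is in that span).
Sep 8, 1784 → Oct 8, 1784: 30 days (September has 30).
Oct 8, 1784 → Nov 8, 1784: 31 days (October has 31).
Nov 8, 1784 → Dec 8, 1784: 30 days (November has 30).
Dec 8, 1784 → Jan 8, 1785: 31 days (December has 31).
Jan 8, 1785 → Feb 1, 1785: 24 days.
Total: 877 days.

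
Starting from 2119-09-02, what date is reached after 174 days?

Sep has 30 days: +29 → Oct 1, 2119 (145 left).
Oct has 31 days: +31 → Nov 1, 2119 (114 left).
Nov has 30 days: +30 → Dec 1, 2119 (84 left).
Dec has 31 days: +31 → Jan 1, 2120 (53 left).
Jan has 31 days: +31 → Feb 1, 2120 (22 left).
+22 → Feb 23, 2120.

February 23, 2120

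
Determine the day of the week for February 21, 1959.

Doomsday rule: the anchor day for the 1900s is Wednesday. For year 59: 59÷12 = 4 r 11, and 11÷4 = 2, so 4+11+2 = 17.
Wednesday + 17 ≡ Saturday — that's 1959's doomsday.
In February the doomsday date is Feb 28 (1959 is not a leap year).
Feb 21 is 7 days before Feb 28; 7 mod 7 = 0, so Saturday − 0 = Saturday.

Saturday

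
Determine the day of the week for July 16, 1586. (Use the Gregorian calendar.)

Doomsday rule: the anchor day for the 1500s is Wednesday. For year 86: 86÷12 = 7 r 2, and 2÷4 = 0, so 7+2+0 = 9.
Wednesday + 9 ≡ Friday — that's 1586's doomsday.
In July the doomsday date is Jul 11.
Jul 16 is 5 days after Jul 11; 5 mod 7 = 5, so Friday + 5 = Wednesday.

Wednesday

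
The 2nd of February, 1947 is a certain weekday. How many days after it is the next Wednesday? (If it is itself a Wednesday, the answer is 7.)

Feb 2, 1947 is a Sunday.
From Sunday to the next Wednesday is 3 days.

3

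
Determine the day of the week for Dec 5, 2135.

Monday

Doomsday rule: the anchor day for the 2100s is Sunday. For year 35: 35÷12 = 2 r 11, and 11÷4 = 2, so 2+11+2 = 15.
Sunday + 15 ≡ Monday — that's 2135's doomsday.
In December the doomsday date is Dec 12.
Dec 5 is 7 days before Dec 12; 7 mod 7 = 0, so Monday − 0 = Monday.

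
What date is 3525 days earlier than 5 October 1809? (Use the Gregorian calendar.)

−365 (one year) → Oct 5, 1808 (3160 left).
−366 (one year; includes Feb 29, 1808) → Oct 5, 1807 (2794 left).
−365 (one year) → Oct 5, 1806 (2429 left).
−365 (one year) → Oct 5, 1805 (2064 left).
−365 (one year) → Oct 5, 1804 (1699 left).
−366 (one year; includes Feb 29, 1804) → Oct 5, 1803 (1333 left).
−365 (one year) → Oct 5, 1802 (968 left).
−365 (one year) → Oct 5, 1801 (603 left).
−365 (one year) → Oct 5, 1800 (238 left).
−5 → Sep 30, 1800 (end of Sep, 30 days; 233 left).
−30 → Aug 31, 1800 (end of Aug, 31 days; 203 left).
−31 → Jul 31, 1800 (end of Jul, 31 days; 172 left).
−31 → Jun 30, 1800 (end of Jun, 30 days; 141 left).
−30 → May 31, 1800 (end of May, 31 days; 111 left).
−31 → Apr 30, 1800 (end of Apr, 30 days; 80 left).
−30 → Mar 31, 1800 (end of Mar, 31 days; 50 left).
−31 → Feb 28, 1800 (end of Feb, 28 days; 19 left).
−19 → Feb 9, 1800.

February 9, 1800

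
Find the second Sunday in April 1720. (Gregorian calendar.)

April 1, 1720 is a Monday.
The first Sunday is therefore April 7 (6 days later).
The second Sunday is 7 + 1×7 = April 14.

April 14, 1720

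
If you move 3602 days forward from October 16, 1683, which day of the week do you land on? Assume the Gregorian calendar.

Wednesday

First find the weekday of Oct 16, 1683. Doomsday rule: the anchor day for the 1600s is Tuesday. For year 83: 83÷12 = 6 r 11, and 11÷4 = 2, so 6+11+2 = 19.
Tuesday + 19 ≡ Sunday — that's 1683's doomsday.
In October the doomsday date is Oct 10.
Oct 16 is 6 days after Oct 10; 6 mod 7 = 6, so Sunday + 6 = Saturday.
3602 mod 7 = 4, so 3602 days after a Saturday is Saturday + 4 = Wednesday.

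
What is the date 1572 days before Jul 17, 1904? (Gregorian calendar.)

March 28, 1900

−366 (one year; includes Feb 29, 1904) → Jul 17, 1903 (1206 left).
−365 (one year) → Jul 17, 1902 (841 left).
−365 (one year) → Jul 17, 1901 (476 left).
−365 (one year) → Jul 17, 1900 (111 left).
−17 → Jun 30, 1900 (end of Jun, 30 days; 94 left).
−30 → May 31, 1900 (end of May, 31 days; 64 left).
−31 → Apr 30, 1900 (end of Apr, 30 days; 33 left).
−30 → Mar 31, 1900 (end of Mar, 31 days; 3 left).
−3 → Mar 28, 1900.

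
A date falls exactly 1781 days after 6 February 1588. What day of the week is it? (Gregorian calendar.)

First find the weekday of Feb 6, 1588. Doomsday rule: the anchor day for the 1500s is Wednesday. For year 88: 88÷12 = 7 r 4, and 4÷4 = 1, so 7+4+1 = 12.
Wednesday + 12 ≡ Monday — that's 1588's doomsday.
In February the doomsday date is Feb 29 (1588 is a leap year (divisible by 4)).
Feb 6 is 23 days before Feb 29; 23 mod 7 = 2, so Monday − 2 = Saturday.
1781 mod 7 = 3, so 1781 days after a Saturday is Saturday + 3 = Tuesday.

Tuesday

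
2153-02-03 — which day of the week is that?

Saturday

Doomsday rule: the anchor day for the 2100s is Sunday. For year 53: 53÷12 = 4 r 5, and 5÷4 = 1, so 4+5+1 = 10.
Sunday + 10 ≡ Wednesday — that's 2153's doomsday.
In February the doomsday date is Feb 28 (2153 is not a leap year).
Feb 3 is 25 days before Feb 28; 25 mod 7 = 4, so Wednesday − 4 = Saturday.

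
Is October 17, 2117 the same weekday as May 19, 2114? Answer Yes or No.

No

From May 19, 2114 to Oct 17, 2117 is 1247 days.
1247 mod 7 = 1, so they are different weekdays.
(May 19, 2114 is a Saturday; Oct 17, 2117 is a Sunday.)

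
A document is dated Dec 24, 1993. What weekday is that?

January 1, 1993 is a Friday.
Jan 1, 1993 → Feb 1, 1993: 31 days (January has 31).
Feb 1, 1993 → Mar 1, 1993: 28 days (February has 28).
Mar 1, 1993 → Apr 1, 1993: 31 days (March has 31).
Apr 1, 1993 → May 1, 1993: 30 days (April has 30).
May 1, 1993 → Jun 1, 1993: 31 days (May has 31).
Jun 1, 1993 → Jul 1, 1993: 30 days (June has 30).
Jul 1, 1993 → Aug 1, 1993: 31 days (July has 31).
Aug 1, 1993 → Sep 1, 1993: 31 days (August has 31).
Sep 1, 1993 → Oct 1, 1993: 30 days (September has 30).
Oct 1, 1993 → Nov 1, 1993: 31 days (October has 31).
Nov 1, 1993 → Dec 1, 1993: 30 days (November has 30).
Dec 1, 1993 → Dec 24, 1993: 23 days.
Total: 357 days.
357 mod 7 = 0, so Friday + 0 = Friday.

Friday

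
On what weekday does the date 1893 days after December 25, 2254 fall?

Thursday

First find the weekday of Dec 25, 2254. Doomsday rule: the anchor day for the 2200s is Friday. For year 54: 54÷12 = 4 r 6, and 6÷4 = 1, so 4+6+1 = 11.
Friday + 11 ≡ Tuesday — that's 2254's doomsday.
In December the doomsday date is Dec 12.
Dec 25 is 13 days after Dec 12; 13 mod 7 = 6, so Tuesday + 6 = Monday.
1893 mod 7 = 3, so 1893 days after a Monday is Monday + 3 = Thursday.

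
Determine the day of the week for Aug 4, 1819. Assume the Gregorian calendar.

Doomsday rule: the anchor day for the 1800s is Friday. For year 19: 19÷12 = 1 r 7, and 7÷4 = 1, so 1+7+1 = 9.
Friday + 9 ≡ Sunday — that's 1819's doomsday.
In August the doomsday date is Aug 8.
Aug 4 is 4 days before Aug 8; 4 mod 7 = 4, so Sunday − 4 = Wednesday.

Wednesday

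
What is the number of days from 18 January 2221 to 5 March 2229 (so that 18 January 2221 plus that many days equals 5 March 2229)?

2968

Jan 18, 2221 → Jan 18, 2222: 365 days.
Jan 18, 2222 → Jan 18, 2223: 365 days.
Jan 18, 2223 → Jan 18, 2224: 365 days.
Jan 18, 2224 → Jan 18, 2225: 366 days (Feb 29, 2224 is in that span).
Jan 18, 2225 → Jan 18, 2226: 365 days.
Jan 18, 2226 → Jan 18, 2227: 365 days.
Jan 18, 2227 → Jan 18, 2228: 365 days.
Jan 18, 2228 → Jan 18, 2229: 366 days (Feb 29, 2228 is in that span).
Jan 18, 2229 → Feb 18, 2229: 31 days (January has 31).
Feb 18, 2229 → Mar 5, 2229: 15 days.
Total: 2968 days.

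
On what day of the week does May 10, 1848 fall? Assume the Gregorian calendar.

Doomsday rule: the anchor day for the 1800s is Friday. For year 48: 48÷12 = 4 r 0, and 0÷4 = 0, so 4+0+0 = 4.
Friday + 4 ≡ Tuesday — that's 1848's doomsday.
In May the doomsday date is May 9.
May 10 is 1 day after May 9; 1 mod 7 = 1, so Tuesday + 1 = Wednesday.

Wednesday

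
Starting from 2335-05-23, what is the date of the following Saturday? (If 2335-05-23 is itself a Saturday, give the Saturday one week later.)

May 23, 2335 is a Thursday.
From Thursday to the next Saturday is 2 days.
May 23, 2335 + 2 = May 25, 2335.

May 25, 2335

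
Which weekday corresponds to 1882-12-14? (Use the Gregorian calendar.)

Doomsday rule: the anchor day for the 1800s is Friday. For year 82: 82÷12 = 6 r 10, and 10÷4 = 2, so 6+10+2 = 18.
Friday + 18 ≡ Tuesday — that's 1882's doomsday.
In December the doomsday date is Dec 12.
Dec 14 is 2 days after Dec 12; 2 mod 7 = 2, so Tuesday + 2 = Thursday.

Thursday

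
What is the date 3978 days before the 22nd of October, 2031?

−365 (one year) → Oct 22, 2030 (3613 left).
−365 (one year) → Oct 22, 2029 (3248 left).
−365 (one year) → Oct 22, 2028 (2883 left).
−366 (one year; includes Feb 29, 2028) → Oct 22, 2027 (2517 left).
−365 (one year) → Oct 22, 2026 (2152 left).
−365 (one year) → Oct 22, 2025 (1787 left).
−365 (one year) → Oct 22, 2024 (1422 left).
−366 (one year; includes Feb 29, 2024) → Oct 22, 2023 (1056 left).
−365 (one year) → Oct 22, 2022 (691 left).
−365 (one year) → Oct 22, 2021 (326 left).
−22 → Sep 30, 2021 (end of Sep, 30 days; 304 left).
−30 → Aug 31, 2021 (end of Aug, 31 days; 274 left).
−31 → Jul 31, 2021 (end of Jul, 31 days; 243 left).
−31 → Jun 30, 2021 (end of Jun, 30 days; 212 left).
−30 → May 31, 2021 (end of May, 31 days; 182 left).
−31 → Apr 30, 2021 (end of Apr, 30 days; 151 left).
−30 → Mar 31, 2021 (end of Mar, 31 days; 121 left).
−31 → Feb 28, 2021 (end of Feb, 28 days; 90 left).
−28 → Jan 31, 2021 (end of Jan, 31 days; 62 left).
−31 → Dec 31, 2020 (end of Dec, 31 days; 31 left).
−31 → Nov 30, 2020 (end of Nov, 30 days; 0 left).

November 30, 2020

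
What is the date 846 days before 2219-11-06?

July 13, 2217

−365 (one year) → Nov 6, 2218 (481 left).
−365 (one year) → Nov 6, 2217 (116 left).
−6 → Oct 31, 2217 (end of Oct, 31 days; 110 left).
−31 → Sep 30, 2217 (end of Sep, 30 days; 79 left).
−30 → Aug 31, 2217 (end of Aug, 31 days; 49 left).
−31 → Jul 31, 2217 (end of Jul, 31 days; 18 left).
−18 → Jul 13, 2217.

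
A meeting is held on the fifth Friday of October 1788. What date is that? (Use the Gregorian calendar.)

October 31, 1788

October 1, 1788 is a Wednesday.
The first Friday is therefore October 3 (2 days later).
The fifth Friday is 3 + 4×7 = October 31.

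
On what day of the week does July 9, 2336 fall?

Doomsday rule: the anchor day for the 2300s is Wednesday. For year 36: 36÷12 = 3 r 0, and 0÷4 = 0, so 3+0+0 = 3.
Wednesday + 3 ≡ Saturday — that's 2336's doomsday.
In July the doomsday date is Jul 11.
Jul 9 is 2 days before Jul 11; 2 mod 7 = 2, so Saturday − 2 = Thursday.

Thursday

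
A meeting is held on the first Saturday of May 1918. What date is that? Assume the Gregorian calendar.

May 4, 1918

May 1, 1918 is a Wednesday.
The first Saturday is therefore May 4 (3 days later).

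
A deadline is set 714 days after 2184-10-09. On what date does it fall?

September 23, 2186

+365 (one year) → Oct 9, 2185 (349 left).
Oct has 31 days: +23 → Nov 1, 2185 (326 left).
Nov has 30 days: +30 → Dec 1, 2185 (296 left).
Dec has 31 days: +31 → Jan 1, 2186 (265 left).
Jan has 31 days: +31 → Feb 1, 2186 (234 left).
Feb has 28 days: +28 → Mar 1, 2186 (206 left).
Mar has 31 days: +31 → Apr 1, 2186 (175 left).
Apr has 30 days: +30 → May 1, 2186 (145 left).
May has 31 days: +31 → Jun 1, 2186 (114 left).
Jun has 30 days: +30 → Jul 1, 2186 (84 left).
Jul has 31 days: +31 → Aug 1, 2186 (53 left).
Aug has 31 days: +31 → Sep 1, 2186 (22 left).
+22 → Sep 23, 2186.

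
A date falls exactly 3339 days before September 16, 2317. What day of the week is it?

Sunday

Sep 16, 2317 is a Sunday.
3339 mod 7 = 0, so 3339 days before a Sunday is Sunday − 0 = Sunday.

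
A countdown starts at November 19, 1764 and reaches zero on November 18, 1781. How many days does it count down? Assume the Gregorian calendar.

Nov 19, 1764 → Nov 19, 1765: 365 days.
Nov 19, 1765 → Nov 19, 1766: 365 days.
Nov 19, 1766 → Nov 19, 1767: 365 days.
Nov 19, 1767 → Nov 19, 1768: 366 days (Feb 29, 1768 is in that span).
Nov 19, 1768 → Nov 19, 1769: 365 days.
Nov 19, 1769 → Nov 19, 1770: 365 days.
Nov 19, 1770 → Nov 19, 1771: 365 days.
Nov 19, 1771 → Nov 19, 1772: 366 days (Feb 29, 1772 is in that span).
Nov 19, 1772 → Nov 19, 1773: 365 days.
Nov 19, 1773 → Nov 19, 1774: 365 days.
Nov 19, 1774 → Nov 19, 1775: 365 days.
Nov 19, 1775 → Nov 19, 1776: 366 days (Feb 29, 1776 is in that span).
Nov 19, 1776 → Nov 19, 1777: 365 days.
Nov 19, 1777 → Nov 19, 1778: 365 days.
Nov 19, 1778 → Nov 19, 1779: 365 days.
Nov 19, 1779 → Nov 19, 1780: 366 days (Feb 29, 1780 is in that span).
Nov 19, 1780 → Dec 19, 1780: 30 days (November has 30).
Dec 19, 1780 → Jan 19, 1781: 31 days (December has 31).
Jan 19, 1781 → Feb 19, 1781: 31 days (January has 31).
Feb 19, 1781 → Mar 19, 1781: 28 days (February has 28).
Mar 19, 1781 → Apr 19, 1781: 31 days (March has 31).
Apr 19, 1781 → May 19, 1781: 30 days (April has 30).
May 19, 1781 → Jun 19, 1781: 31 days (May has 31).
Jun 19, 1781 → Jul 19, 1781: 30 days (June has 30).
Jul 19, 1781 → Aug 19, 1781: 31 days (July has 31).
Aug 19, 1781 → Sep 19, 1781: 31 days (August has 31).
Sep 19, 1781 → Oct 19, 1781: 30 days (September has 30).
Oct 19, 1781 → Nov 18, 1781: 30 days.
Total: 6208 days.

6208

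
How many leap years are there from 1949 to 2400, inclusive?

110

Multiples of 4 in [1949,2400]: 113.
Of those, multiples of 100: 5 (not leap unless ÷400).
Multiples of 400: 2.
Leap years = 113 − 5 + 2 = 110.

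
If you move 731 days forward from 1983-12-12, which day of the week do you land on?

Thursday

Dec 12, 1983 is a Monday.
731 mod 7 = 3, so 731 days after a Monday is Monday + 3 = Thursday.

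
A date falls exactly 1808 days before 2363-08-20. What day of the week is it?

First find the weekday of Aug 20, 2363. Doomsday rule: the anchor day for the 2300s is Wednesday. For year 63: 63÷12 = 5 r 3, and 3÷4 = 0, so 5+3+0 = 8.
Wednesday + 8 ≡ Thursday — that's 2363's doomsday.
In August the doomsday date is Aug 8.
Aug 20 is 12 days after Aug 8; 12 mod 7 = 5, so Thursday + 5 = Tuesday.
1808 mod 7 = 2, so 1808 days before a Tuesday is Tuesday − 2 = Sunday.

Sunday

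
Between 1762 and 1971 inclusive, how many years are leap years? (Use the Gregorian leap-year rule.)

50

Multiples of 4 in [1762,1971]: 52.
Of those, multiples of 100: 2 (not leap unless ÷400).
Multiples of 400: 0.
Leap years = 52 − 2 + 0 = 50.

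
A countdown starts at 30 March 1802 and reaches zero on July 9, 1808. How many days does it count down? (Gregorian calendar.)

Mar 30, 1802 → Mar 30, 1803: 365 days.
Mar 30, 1803 → Mar 30, 1804: 366 days (Feb 29, 1804 is in that span).
Mar 30, 1804 → Mar 30, 1805: 365 days.
Mar 30, 1805 → Mar 30, 1806: 365 days.
Mar 30, 1806 → Mar 30, 1807: 365 days.
Mar 30, 1807 → Mar 30, 1808: 366 days (Feb 29, 1808 is in that span).
Mar 30, 1808 → Apr 30, 1808: 31 days (March has 31).
Apr 30, 1808 → May 30, 1808: 30 days (April has 30).
May 30, 1808 → Jun 30, 1808: 31 days (May has 31).
Jun 30, 1808 → Jul 9, 1808: 9 days.
Total: 2293 days.

2293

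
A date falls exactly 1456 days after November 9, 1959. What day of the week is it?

Monday

Nov 9, 1959 is a Monday.
1456 mod 7 = 0, so 1456 days after a Monday is Monday + 0 = Monday.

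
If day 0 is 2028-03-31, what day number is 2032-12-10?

Mar 31, 2028 → Mar 31, 2029: 365 days.
Mar 31, 2029 → Mar 31, 2030: 365 days.
Mar 31, 2030 → Mar 31, 2031: 365 days.
Mar 31, 2031 → Mar 31, 2032: 366 days (Feb 29, 2032 is in that span).
Mar 31, 2032 → Apr 30, 2032: 30 days (March has 31).
Apr 30, 2032 → May 30, 2032: 30 days (April has 30).
May 30, 2032 → Jun 30, 2032: 31 days (May has 31).
Jun 30, 2032 → Jul 30, 2032: 30 days (June has 30).
Jul 30, 2032 → Aug 30, 2032: 31 days (July has 31).
Aug 30, 2032 → Sep 30, 2032: 31 days (August has 31).
Sep 30, 2032 → Oct 30, 2032: 30 days (September has 30).
Oct 30, 2032 → Nov 30, 2032: 31 days (October has 31).
Nov 30, 2032 → Dec 10, 2032: 10 days.
Total: 1715 days.

1715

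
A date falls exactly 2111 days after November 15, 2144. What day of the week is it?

Nov 15, 2144 is a Sunday.
2111 mod 7 = 4, so 2111 days after a Sunday is Sunday + 4 = Thursday.

Thursday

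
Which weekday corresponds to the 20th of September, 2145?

January 1, 2145 is a Friday.
Jan 1, 2145 → Feb 1, 2145: 31 days (January has 31).
Feb 1, 2145 → Mar 1, 2145: 28 days (February has 28).
Mar 1, 2145 → Apr 1, 2145: 31 days (March has 31).
Apr 1, 2145 → May 1, 2145: 30 days (April has 30).
May 1, 2145 → Jun 1, 2145: 31 days (May has 31).
Jun 1, 2145 → Jul 1, 2145: 30 days (June has 30).
Jul 1, 2145 → Aug 1, 2145: 31 days (July has 31).
Aug 1, 2145 → Sep 1, 2145: 31 days (August has 31).
Sep 1, 2145 → Sep 20, 2145: 19 days.
Total: 262 days.
262 mod 7 = 3, so Friday + 3 = Monday.

Monday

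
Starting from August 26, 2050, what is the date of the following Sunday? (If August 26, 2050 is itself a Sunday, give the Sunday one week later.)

Aug 26, 2050 is a Friday.
From Friday to the next Sunday is 2 days.
Aug 26, 2050 + 2 = Aug 28, 2050.

August 28, 2050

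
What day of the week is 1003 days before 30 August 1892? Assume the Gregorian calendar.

Sunday

Aug 30, 1892 is a Tuesday.
1003 mod 7 = 2, so 1003 days before a Tuesday is Tuesday − 2 = Sunday.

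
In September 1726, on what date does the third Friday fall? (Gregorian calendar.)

September 1, 1726 is a Sunday.
The first Friday is therefore September 6 (5 days later).
The third Friday is 6 + 2×7 = September 20.

September 20, 1726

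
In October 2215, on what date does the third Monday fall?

October 16, 2215

October 1, 2215 is a Sunday.
The first Monday is therefore October 2 (1 days later).
The third Monday is 2 + 2×7 = October 16.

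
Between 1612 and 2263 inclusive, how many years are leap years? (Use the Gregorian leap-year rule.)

158

Multiples of 4 in [1612,2263]: 163.
Of those, multiples of 100: 6 (not leap unless ÷400).
Multiples of 400: 1.
Leap years = 163 − 6 + 1 = 158.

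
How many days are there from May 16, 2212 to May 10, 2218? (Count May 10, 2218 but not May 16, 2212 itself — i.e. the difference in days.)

2185

May 16, 2212 → May 16, 2213: 365 days.
May 16, 2213 → May 16, 2214: 365 days.
May 16, 2214 → May 16, 2215: 365 days.
May 16, 2215 → May 16, 2216: 366 days (Feb 29, 2216 is in that span).
May 16, 2216 → May 16, 2217: 365 days.
May 16, 2217 → Jun 16, 2217: 31 days (May has 31).
Jun 16, 2217 → Jul 16, 2217: 30 days (June has 30).
Jul 16, 2217 → Aug 16, 2217: 31 days (July has 31).
Aug 16, 2217 → Sep 16, 2217: 31 days (August has 31).
Sep 16, 2217 → Oct 16, 2217: 30 days (September has 30).
Oct 16, 2217 → Nov 16, 2217: 31 days (October has 31).
Nov 16, 2217 → Dec 16, 2217: 30 days (November has 30).
Dec 16, 2217 → Jan 16, 2218: 31 days (December has 31).
Jan 16, 2218 → Feb 16, 2218: 31 days (January has 31).
Feb 16, 2218 → Mar 16, 2218: 28 days (February has 28).
Mar 16, 2218 → Apr 16, 2218: 31 days (March has 31).
Apr 16, 2218 → May 10, 2218: 24 days.
Total: 2185 days.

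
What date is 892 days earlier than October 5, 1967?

−365 (one year) → Oct 5, 1966 (527 left).
−365 (one year) → Oct 5, 1965 (162 left).
−5 → Sep 30, 1965 (end of Sep, 30 days; 157 left).
−30 → Aug 31, 1965 (end of Aug, 31 days; 127 left).
−31 → Jul 31, 1965 (end of Jul, 31 days; 96 left).
−31 → Jun 30, 1965 (end of Jun, 30 days; 65 left).
−30 → May 31, 1965 (end of May, 31 days; 35 left).
−31 → Apr 30, 1965 (end of Apr, 30 days; 4 left).
−4 → Apr 26, 1965.

April 26, 1965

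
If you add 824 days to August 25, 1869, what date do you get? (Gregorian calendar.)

November 27, 1871

+365 (one year) → Aug 25, 1870 (459 left).
+365 (one year) → Aug 25, 1871 (94 left).
Aug has 31 days: +7 → Sep 1, 1871 (87 left).
Sep has 30 days: +30 → Oct 1, 1871 (57 left).
Oct has 31 days: +31 → Nov 1, 1871 (26 left).
+26 → Nov 27, 1871.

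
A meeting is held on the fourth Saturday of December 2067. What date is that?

December 24, 2067

December 1, 2067 is a Thursday.
The first Saturday is therefore December 3 (2 days later).
The fourth Saturday is 3 + 3×7 = December 24.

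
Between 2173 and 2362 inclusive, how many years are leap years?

45

Multiples of 4 in [2173,2362]: 47.
Of those, multiples of 100: 2 (not leap unless ÷400).
Multiples of 400: 0.
Leap years = 47 − 2 + 0 = 45.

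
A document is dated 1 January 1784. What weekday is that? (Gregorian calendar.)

Doomsday rule: the anchor day for the 1700s is Sunday. For year 84: 84÷12 = 7 r 0, and 0÷4 = 0, so 7+0+0 = 7.
Sunday + 7 ≡ Sunday — that's 1784's doomsday.
In January the doomsday date is Jan 4 (1784 is a leap year (divisible by 4)).
Jan 1 is 3 days before Jan 4; 3 mod 7 = 3, so Sunday − 3 = Thursday.

Thursday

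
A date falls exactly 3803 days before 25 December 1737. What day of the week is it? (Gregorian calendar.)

Monday

First find the weekday of Dec 25, 1737. Doomsday rule: the anchor day for the 1700s is Sunday. For year 37: 37÷12 = 3 r 1, and 1÷4 = 0, so 3+1+0 = 4.
Sunday + 4 ≡ Thursday — that's 1737's doomsday.
In December the doomsday date is Dec 12.
Dec 25 is 13 days after Dec 12; 13 mod 7 = 6, so Thursday + 6 = Wednesday.
3803 mod 7 = 2, so 3803 days before a Wednesday is Wednesday − 2 = Monday.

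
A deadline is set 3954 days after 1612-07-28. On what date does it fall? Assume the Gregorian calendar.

May 26, 1623

+365 (one year) → Jul 28, 1613 (3589 left).
+365 (one year) → Jul 28, 1614 (3224 left).
+365 (one year) → Jul 28, 1615 (2859 left).
+366 (one year; includes Feb 29, 1616) → Jul 28, 1616 (2493 left).
+365 (one year) → Jul 28, 1617 (2128 left).
+365 (one year) → Jul 28, 1618 (1763 left).
+365 (one year) → Jul 28, 1619 (1398 left).
+366 (one year; includes Feb 29, 1620) → Jul 28, 1620 (1032 left).
+365 (one year) → Jul 28, 1621 (667 left).
+365 (one year) → Jul 28, 1622 (302 left).
Jul has 31 days: +4 → Aug 1, 1622 (298 left).
Aug has 31 days: +31 → Sep 1, 1622 (267 left).
Sep has 30 days: +30 → Oct 1, 1622 (237 left).
Oct has 31 days: +31 → Nov 1, 1622 (206 left).
Nov has 30 days: +30 → Dec 1, 1622 (176 left).
Dec has 31 days: +31 → Jan 1, 1623 (145 left).
Jan has 31 days: +31 → Feb 1, 1623 (114 left).
Feb has 28 days: +28 → Mar 1, 1623 (86 left).
Mar has 31 days: +31 → Apr 1, 1623 (55 left).
Apr has 30 days: +30 → May 1, 1623 (25 left).
+25 → May 26, 1623.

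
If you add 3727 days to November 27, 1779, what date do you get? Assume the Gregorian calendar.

+366 (one year; includes Feb 29, 1780) → Nov 27, 1780 (3361 left).
+365 (one year) → Nov 27, 1781 (2996 left).
+365 (one year) → Nov 27, 1782 (2631 left).
+365 (one year) → Nov 27, 1783 (2266 left).
+366 (one year; includes Feb 29, 1784) → Nov 27, 1784 (1900 left).
+365 (one year) → Nov 27, 1785 (1535 left).
+365 (one year) → Nov 27, 1786 (1170 left).
+365 (one year) → Nov 27, 1787 (805 left).
+366 (one year; includes Feb 29, 1788) → Nov 27, 1788 (439 left).
+365 (one year) → Nov 27, 1789 (74 left).
Nov has 30 days: +4 → Dec 1, 1789 (70 left).
Dec has 31 days: +31 → Jan 1, 1790 (39 left).
Jan has 31 days: +31 → Feb 1, 1790 (8 left).
+8 → Feb 9, 1790.

February 9, 1790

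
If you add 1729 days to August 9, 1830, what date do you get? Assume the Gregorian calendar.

+365 (one year) → Aug 9, 1831 (1364 left).
+366 (one year; includes Feb 29, 1832) → Aug 9, 1832 (998 left).
+365 (one year) → Aug 9, 1833 (633 left).
+365 (one year) → Aug 9, 1834 (268 left).
Aug has 31 days: +23 → Sep 1, 1834 (245 left).
Sep has 30 days: +30 → Oct 1, 1834 (215 left).
Oct has 31 days: +31 → Nov 1, 1834 (184 left).
Nov has 30 days: +30 → Dec 1, 1834 (154 left).
Dec has 31 days: +31 → Jan 1, 1835 (123 left).
Jan has 31 days: +31 → Feb 1, 1835 (92 left).
Feb has 28 days: +28 → Mar 1, 1835 (64 left).
Mar has 31 days: +31 → Apr 1, 1835 (33 left).
Apr has 30 days: +30 → May 1, 1835 (3 left).
+3 → May 4, 1835.

May 4, 1835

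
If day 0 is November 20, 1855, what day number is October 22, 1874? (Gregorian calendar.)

Nov 20, 1855 → Nov 20, 1856: 366 days (Feb 29, 1856 is in that span).
Nov 20, 1856 → Nov 20, 1857: 365 days.
Nov 20, 1857 → Nov 20, 1858: 365 days.
Nov 20, 1858 → Nov 20, 1859: 365 days.
Nov 20, 1859 → Nov 20, 1860: 366 days (Feb 29, 1860 is in that span).
Nov 20, 1860 → Nov 20, 1861: 365 days.
Nov 20, 1861 → Nov 20, 1862: 365 days.
Nov 20, 1862 → Nov 20, 1863: 365 days.
Nov 20, 1863 → Nov 20, 1864: 366 days (Feb 29, 1864 is in that span).
Nov 20, 1864 → Nov 20, 1865: 365 days.
Nov 20, 1865 → Nov 20, 1866: 365 days.
Nov 20, 1866 → Nov 20, 1867: 365 days.
Nov 20, 1867 → Nov 20, 1868: 366 days (Feb 29, 1868 is in that span).
Nov 20, 1868 → Nov 20, 1869: 365 days.
Nov 20, 1869 → Nov 20, 1870: 365 days.
Nov 20, 1870 → Nov 20, 1871: 365 days.
Nov 20, 1871 → Nov 20, 1872: 366 days (Feb 29, 1872 is in that span).
Nov 20, 1872 → Nov 20, 1873: 365 days.
Nov 20, 1873 → Dec 20, 1873: 30 days (November has 30).
Dec 20, 1873 → Jan 20, 1874: 31 days (December has 31).
Jan 20, 1874 → Feb 20, 1874: 31 days (January has 31).
Feb 20, 1874 → Mar 20, 1874: 28 days (February has 28).
Mar 20, 1874 → Apr 20, 1874: 31 days (March has 31).
Apr 20, 1874 → May 20, 1874: 30 days (April has 30).
May 20, 1874 → Jun 20, 1874: 31 days (May has 31).
Jun 20, 1874 → Jul 20, 1874: 30 days (June has 30).
Jul 20, 1874 → Aug 20, 1874: 31 days (July has 31).
Aug 20, 1874 → Sep 20, 1874: 31 days (August has 31).
Sep 20, 1874 → Oct 20, 1874: 30 days (September has 30).
Oct 20, 1874 → Oct 22, 1874: 2 days.
Total: 6911 days.

6911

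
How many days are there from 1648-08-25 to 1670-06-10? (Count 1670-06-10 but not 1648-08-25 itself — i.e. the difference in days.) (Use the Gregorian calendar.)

Aug 25, 1648 → Aug 25, 1649: 365 days.
Aug 25, 1649 → Aug 25, 1650: 365 days.
Aug 25, 1650 → Aug 25, 1651: 365 days.
Aug 25, 1651 → Aug 25, 1652: 366 days (Feb 29, 1652 is in that span).
Aug 25, 1652 → Aug 25, 1653: 365 days.
Aug 25, 1653 → Aug 25, 1654: 365 days.
Aug 25, 1654 → Aug 25, 1655: 365 days.
Aug 25, 1655 → Aug 25, 1656: 366 days (Feb 29, 1656 is in that span).
Aug 25, 1656 → Aug 25, 1657: 365 days.
Aug 25, 1657 → Aug 25, 1658: 365 days.
Aug 25, 1658 → Aug 25, 1659: 365 days.
Aug 25, 1659 → Aug 25, 1660: 366 days (Feb 29, 1660 is in that span).
Aug 25, 1660 → Aug 25, 1661: 365 days.
Aug 25, 1661 → Aug 25, 1662: 365 days.
Aug 25, 1662 → Aug 25, 1663: 365 days.
Aug 25, 1663 → Aug 25, 1664: 366 days (Feb 29, 1664 is in that span).
Aug 25, 1664 → Aug 25, 1665: 365 days.
Aug 25, 1665 → Aug 25, 1666: 365 days.
Aug 25, 1666 → Aug 25, 1667: 365 days.
Aug 25, 1667 → Aug 25, 1668: 366 days (Feb 29, 1668 is in that span).
Aug 25, 1668 → Aug 25, 1669: 365 days.
Aug 25, 1669 → Sep 25, 1669: 31 days (August has 31).
Sep 25, 1669 → Oct 25, 1669: 30 days (September has 30).
Oct 25, 1669 → Nov 25, 1669: 31 days (October has 31).
Nov 25, 1669 → Dec 25, 1669: 30 days (November has 30).
Dec 25, 1669 → Jan 25, 1670: 31 days (December has 31).
Jan 25, 1670 → Feb 25, 1670: 31 days (January has 31).
Feb 25, 1670 → Mar 25, 1670: 28 days (February has 28).
Mar 25, 1670 → Apr 25, 1670: 31 days (March has 31).
Apr 25, 1670 → May 25, 1670: 30 days (April has 30).
May 25, 1670 → Jun 10, 1670: 16 days.
Total: 7959 days.

7959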